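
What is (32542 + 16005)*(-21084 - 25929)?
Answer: -2282340111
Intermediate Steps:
(32542 + 16005)*(-21084 - 25929) = 48547*(-47013) = -2282340111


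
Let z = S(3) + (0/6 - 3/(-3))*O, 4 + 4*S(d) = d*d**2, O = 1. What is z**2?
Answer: 729/16 ≈ 45.563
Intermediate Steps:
S(d) = -1 + d**3/4 (S(d) = -1 + (d*d**2)/4 = -1 + d**3/4)
z = 27/4 (z = (-1 + (1/4)*3**3) + (0/6 - 3/(-3))*1 = (-1 + (1/4)*27) + (0*(1/6) - 3*(-1/3))*1 = (-1 + 27/4) + (0 + 1)*1 = 23/4 + 1*1 = 23/4 + 1 = 27/4 ≈ 6.7500)
z**2 = (27/4)**2 = 729/16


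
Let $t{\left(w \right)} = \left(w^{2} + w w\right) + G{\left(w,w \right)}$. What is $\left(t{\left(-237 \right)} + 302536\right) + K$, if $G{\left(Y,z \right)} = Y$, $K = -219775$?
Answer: $194862$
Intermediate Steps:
$t{\left(w \right)} = w + 2 w^{2}$ ($t{\left(w \right)} = \left(w^{2} + w w\right) + w = \left(w^{2} + w^{2}\right) + w = 2 w^{2} + w = w + 2 w^{2}$)
$\left(t{\left(-237 \right)} + 302536\right) + K = \left(- 237 \left(1 + 2 \left(-237\right)\right) + 302536\right) - 219775 = \left(- 237 \left(1 - 474\right) + 302536\right) - 219775 = \left(\left(-237\right) \left(-473\right) + 302536\right) - 219775 = \left(112101 + 302536\right) - 219775 = 414637 - 219775 = 194862$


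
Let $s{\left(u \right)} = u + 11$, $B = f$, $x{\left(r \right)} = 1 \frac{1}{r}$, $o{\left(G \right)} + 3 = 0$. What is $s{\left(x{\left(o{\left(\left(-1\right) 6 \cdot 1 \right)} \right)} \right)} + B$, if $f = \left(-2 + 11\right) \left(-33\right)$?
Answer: $- \frac{859}{3} \approx -286.33$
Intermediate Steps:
$o{\left(G \right)} = -3$ ($o{\left(G \right)} = -3 + 0 = -3$)
$f = -297$ ($f = 9 \left(-33\right) = -297$)
$x{\left(r \right)} = \frac{1}{r}$
$B = -297$
$s{\left(u \right)} = 11 + u$
$s{\left(x{\left(o{\left(\left(-1\right) 6 \cdot 1 \right)} \right)} \right)} + B = \left(11 + \frac{1}{-3}\right) - 297 = \left(11 - \frac{1}{3}\right) - 297 = \frac{32}{3} - 297 = - \frac{859}{3}$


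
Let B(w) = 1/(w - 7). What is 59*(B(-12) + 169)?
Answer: 189390/19 ≈ 9967.9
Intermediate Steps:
B(w) = 1/(-7 + w)
59*(B(-12) + 169) = 59*(1/(-7 - 12) + 169) = 59*(1/(-19) + 169) = 59*(-1/19 + 169) = 59*(3210/19) = 189390/19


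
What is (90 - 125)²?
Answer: 1225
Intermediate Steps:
(90 - 125)² = (-35)² = 1225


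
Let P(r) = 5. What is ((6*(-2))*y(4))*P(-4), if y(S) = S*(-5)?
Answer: 1200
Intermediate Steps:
y(S) = -5*S
((6*(-2))*y(4))*P(-4) = ((6*(-2))*(-5*4))*5 = -12*(-20)*5 = 240*5 = 1200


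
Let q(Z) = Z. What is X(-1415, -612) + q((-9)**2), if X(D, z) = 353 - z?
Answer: 1046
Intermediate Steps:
X(-1415, -612) + q((-9)**2) = (353 - 1*(-612)) + (-9)**2 = (353 + 612) + 81 = 965 + 81 = 1046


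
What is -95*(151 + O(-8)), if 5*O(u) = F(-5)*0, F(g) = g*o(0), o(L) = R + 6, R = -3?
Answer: -14345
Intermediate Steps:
o(L) = 3 (o(L) = -3 + 6 = 3)
F(g) = 3*g (F(g) = g*3 = 3*g)
O(u) = 0 (O(u) = ((3*(-5))*0)/5 = (-15*0)/5 = (⅕)*0 = 0)
-95*(151 + O(-8)) = -95*(151 + 0) = -95*151 = -14345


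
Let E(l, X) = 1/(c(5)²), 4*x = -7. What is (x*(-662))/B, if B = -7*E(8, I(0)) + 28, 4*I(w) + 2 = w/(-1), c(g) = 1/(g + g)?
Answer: -331/192 ≈ -1.7240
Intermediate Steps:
x = -7/4 (x = (¼)*(-7) = -7/4 ≈ -1.7500)
c(g) = 1/(2*g)
I(w) = -½ - w/4 (I(w) = -½ + (w/(-1))/4 = -½ + (w*(-1))/4 = -½ + (-w)/4 = -½ - w/4)
E(l, X) = 100 (E(l, X) = 1/(((½)/5)²) = 1/(((½)*(⅕))²) = 1/((⅒)²) = 1/(1/100) = 100)
B = -672 (B = -7*100 + 28 = -700 + 28 = -672)
(x*(-662))/B = -7/4*(-662)/(-672) = (2317/2)*(-1/672) = -331/192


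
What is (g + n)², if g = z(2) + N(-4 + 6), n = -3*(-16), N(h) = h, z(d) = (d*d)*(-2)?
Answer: 1764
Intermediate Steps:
z(d) = -2*d² (z(d) = d²*(-2) = -2*d²)
n = 48
g = -6 (g = -2*2² + (-4 + 6) = -2*4 + 2 = -8 + 2 = -6)
(g + n)² = (-6 + 48)² = 42² = 1764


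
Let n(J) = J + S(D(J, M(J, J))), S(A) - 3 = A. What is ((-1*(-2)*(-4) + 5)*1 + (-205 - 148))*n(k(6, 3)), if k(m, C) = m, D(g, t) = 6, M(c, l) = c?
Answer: -5340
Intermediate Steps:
S(A) = 3 + A
n(J) = 9 + J (n(J) = J + (3 + 6) = J + 9 = 9 + J)
((-1*(-2)*(-4) + 5)*1 + (-205 - 148))*n(k(6, 3)) = ((-1*(-2)*(-4) + 5)*1 + (-205 - 148))*(9 + 6) = ((2*(-4) + 5)*1 - 353)*15 = ((-8 + 5)*1 - 353)*15 = (-3*1 - 353)*15 = (-3 - 353)*15 = -356*15 = -5340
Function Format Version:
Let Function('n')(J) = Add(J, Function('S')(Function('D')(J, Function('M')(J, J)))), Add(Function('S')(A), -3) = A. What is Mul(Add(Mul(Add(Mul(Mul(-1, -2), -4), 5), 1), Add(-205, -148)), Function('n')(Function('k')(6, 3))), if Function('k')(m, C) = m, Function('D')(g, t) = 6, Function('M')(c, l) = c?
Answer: -5340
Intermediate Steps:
Function('S')(A) = Add(3, A)
Function('n')(J) = Add(9, J) (Function('n')(J) = Add(J, Add(3, 6)) = Add(J, 9) = Add(9, J))
Mul(Add(Mul(Add(Mul(Mul(-1, -2), -4), 5), 1), Add(-205, -148)), Function('n')(Function('k')(6, 3))) = Mul(Add(Mul(Add(Mul(Mul(-1, -2), -4), 5), 1), Add(-205, -148)), Add(9, 6)) = Mul(Add(Mul(Add(Mul(2, -4), 5), 1), -353), 15) = Mul(Add(Mul(Add(-8, 5), 1), -353), 15) = Mul(Add(Mul(-3, 1), -353), 15) = Mul(Add(-3, -353), 15) = Mul(-356, 15) = -5340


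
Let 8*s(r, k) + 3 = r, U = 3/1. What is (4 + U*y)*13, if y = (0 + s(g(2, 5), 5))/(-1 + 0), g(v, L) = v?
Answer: 455/8 ≈ 56.875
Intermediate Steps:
U = 3 (U = 3*1 = 3)
s(r, k) = -3/8 + r/8
y = ⅛ (y = (0 + (-3/8 + (⅛)*2))/(-1 + 0) = (0 + (-3/8 + ¼))/(-1) = (0 - ⅛)*(-1) = -⅛*(-1) = ⅛ ≈ 0.12500)
(4 + U*y)*13 = (4 + 3*(⅛))*13 = (4 + 3/8)*13 = (35/8)*13 = 455/8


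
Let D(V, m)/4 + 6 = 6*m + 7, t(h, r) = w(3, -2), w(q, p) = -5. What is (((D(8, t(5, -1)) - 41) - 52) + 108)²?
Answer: 10201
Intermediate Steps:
t(h, r) = -5
D(V, m) = 4 + 24*m (D(V, m) = -24 + 4*(6*m + 7) = -24 + 4*(7 + 6*m) = -24 + (28 + 24*m) = 4 + 24*m)
(((D(8, t(5, -1)) - 41) - 52) + 108)² = ((((4 + 24*(-5)) - 41) - 52) + 108)² = ((((4 - 120) - 41) - 52) + 108)² = (((-116 - 41) - 52) + 108)² = ((-157 - 52) + 108)² = (-209 + 108)² = (-101)² = 10201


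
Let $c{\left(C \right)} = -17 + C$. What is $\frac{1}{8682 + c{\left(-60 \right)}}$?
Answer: $\frac{1}{8605} \approx 0.00011621$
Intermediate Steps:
$\frac{1}{8682 + c{\left(-60 \right)}} = \frac{1}{8682 - 77} = \frac{1}{8605}$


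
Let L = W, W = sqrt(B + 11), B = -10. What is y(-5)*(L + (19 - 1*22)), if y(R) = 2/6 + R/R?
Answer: -8/3 ≈ -2.6667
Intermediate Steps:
W = 1 (W = sqrt(-10 + 11) = sqrt(1) = 1)
y(R) = 4/3 (y(R) = 2*(1/6) + 1 = 1/3 + 1 = 4/3)
L = 1
y(-5)*(L + (19 - 1*22)) = 4*(1 + (19 - 1*22))/3 = 4*(1 + (19 - 22))/3 = 4*(1 - 3)/3 = (4/3)*(-2) = -8/3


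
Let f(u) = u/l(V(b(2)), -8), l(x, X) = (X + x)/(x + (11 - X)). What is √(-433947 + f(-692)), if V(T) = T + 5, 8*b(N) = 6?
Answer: I*√426335 ≈ 652.94*I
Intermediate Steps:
b(N) = ¾ (b(N) = (⅛)*6 = ¾)
V(T) = 5 + T
l(x, X) = (X + x)/(11 + x - X)
f(u) = -11*u (f(u) = u/(((-8 + (5 + ¾))/(11 + (5 + ¾) - 1*(-8)))) = u/(((-8 + 23/4)/(11 + 23/4 + 8))) = u/((-9/4/(99/4))) = u/(((4/99)*(-9/4))) = u/(-1/11) = u*(-11) = -11*u)
√(-433947 + f(-692)) = √(-433947 - 11*(-692)) = √(-433947 + 7612) = √(-426335) = I*√426335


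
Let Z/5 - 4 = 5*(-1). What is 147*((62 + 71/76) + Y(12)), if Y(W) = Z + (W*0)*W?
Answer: 647241/76 ≈ 8516.3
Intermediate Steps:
Z = -5 (Z = 20 + 5*(5*(-1)) = 20 + 5*(-5) = 20 - 25 = -5)
Y(W) = -5 (Y(W) = -5 + (W*0)*W = -5 + 0*W = -5 + 0 = -5)
147*((62 + 71/76) + Y(12)) = 147*((62 + 71/76) - 5) = 147*(4783/76 - 5) = 147*(4403/76) = 647241/76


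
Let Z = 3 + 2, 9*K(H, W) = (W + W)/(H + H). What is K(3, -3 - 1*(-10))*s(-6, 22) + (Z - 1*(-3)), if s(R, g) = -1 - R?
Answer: 251/27 ≈ 9.2963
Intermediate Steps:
K(H, W) = W/(9*H) (K(H, W) = ((W + W)/(H + H))/9 = ((2*W)/((2*H)))/9 = ((2*W)*(1/(2*H)))/9 = (W/H)/9 = W/(9*H))
Z = 5
K(3, -3 - 1*(-10))*s(-6, 22) + (Z - 1*(-3)) = ((⅑)*(-3 - 1*(-10))/3)*(-1 - 1*(-6)) + (5 - 1*(-3)) = ((⅑)*(-3 + 10)*(⅓))*(-1 + 6) + (5 + 3) = ((⅑)*7*(⅓))*5 + 8 = (7/27)*5 + 8 = 35/27 + 8 = 251/27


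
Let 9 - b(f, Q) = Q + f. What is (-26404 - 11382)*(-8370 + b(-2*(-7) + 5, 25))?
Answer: 317591330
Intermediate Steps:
b(f, Q) = 9 - Q - f (b(f, Q) = 9 - (Q + f) = 9 + (-Q - f) = 9 - Q - f)
(-26404 - 11382)*(-8370 + b(-2*(-7) + 5, 25)) = (-26404 - 11382)*(-8370 + (9 - 1*25 - (-2*(-7) + 5))) = -37786*(-8370 + (9 - 25 - (14 + 5))) = -37786*(-8370 + (9 - 25 - 1*19)) = -37786*(-8370 + (9 - 25 - 19)) = -37786*(-8370 - 35) = -37786*(-8405) = 317591330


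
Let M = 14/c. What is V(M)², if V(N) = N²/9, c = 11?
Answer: 38416/1185921 ≈ 0.032393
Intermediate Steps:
M = 14/11 ≈ 1.2727
V(N) = N²/9
V(M)² = ((14/11)²/9)² = ((⅑)*(196/121))² = (196/1089)² = 38416/1185921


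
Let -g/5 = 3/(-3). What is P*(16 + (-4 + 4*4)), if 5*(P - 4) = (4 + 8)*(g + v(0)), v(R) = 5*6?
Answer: 2464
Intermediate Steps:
v(R) = 30
g = 5 (g = -15/(-3) = -15*(-1)/3 = -5*(-1) = 5)
P = 88 (P = 4 + ((4 + 8)*(5 + 30))/5 = 4 + (12*35)/5 = 4 + (⅕)*420 = 4 + 84 = 88)
P*(16 + (-4 + 4*4)) = 88*(16 + (-4 + 4*4)) = 88*(16 + (-4 + 16)) = 88*(16 + 12) = 88*28 = 2464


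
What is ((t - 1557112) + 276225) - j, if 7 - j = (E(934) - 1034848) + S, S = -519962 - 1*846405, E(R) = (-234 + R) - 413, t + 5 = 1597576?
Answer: -2084251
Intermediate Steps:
t = 1597571 (t = -5 + 1597576 = 1597571)
E(R) = -647 + R
S = -1366367 (S = -519962 - 846405 = -1366367)
j = 2400935 (j = 7 - (((-647 + 934) - 1034848) - 1366367) = 7 - ((287 - 1034848) - 1366367) = 7 - (-1034561 - 1366367) = 7 - 1*(-2400928) = 7 + 2400928 = 2400935)
((t - 1557112) + 276225) - j = ((1597571 - 1557112) + 276225) - 1*2400935 = (40459 + 276225) - 2400935 = 316684 - 2400935 = -2084251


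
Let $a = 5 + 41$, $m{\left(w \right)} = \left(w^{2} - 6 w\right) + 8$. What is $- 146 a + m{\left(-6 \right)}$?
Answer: $-6636$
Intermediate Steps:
$m{\left(w \right)} = 8 + w^{2} - 6 w$
$a = 46$
$- 146 a + m{\left(-6 \right)} = \left(-146\right) 46 + \left(8 + \left(-6\right)^{2} - -36\right) = -6716 + \left(8 + 36 + 36\right) = -6716 + 80 = -6636$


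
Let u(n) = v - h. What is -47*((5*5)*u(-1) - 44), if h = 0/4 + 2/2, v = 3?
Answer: -282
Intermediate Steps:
h = 1 (h = 0*(¼) + 2*(½) = 0 + 1 = 1)
u(n) = 2 (u(n) = 3 - 1*1 = 3 - 1 = 2)
-47*((5*5)*u(-1) - 44) = -47*((5*5)*2 - 44) = -47*(25*2 - 44) = -47*(50 - 44) = -47*6 = -282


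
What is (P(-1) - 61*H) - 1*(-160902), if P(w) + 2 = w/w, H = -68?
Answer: 165049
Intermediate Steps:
P(w) = -1 (P(w) = -2 + w/w = -2 + 1 = -1)
(P(-1) - 61*H) - 1*(-160902) = (-1 - 61*(-68)) - 1*(-160902) = (-1 + 4148) + 160902 = 4147 + 160902 = 165049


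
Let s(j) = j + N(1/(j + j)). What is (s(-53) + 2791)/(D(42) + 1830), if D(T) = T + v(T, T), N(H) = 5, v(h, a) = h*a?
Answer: 2743/3636 ≈ 0.75440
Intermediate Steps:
v(h, a) = a*h
s(j) = 5 + j (s(j) = j + 5 = 5 + j)
D(T) = T + T² (D(T) = T + T*T = T + T²)
(s(-53) + 2791)/(D(42) + 1830) = ((5 - 53) + 2791)/(42*(1 + 42) + 1830) = (-48 + 2791)/(42*43 + 1830) = 2743/(1806 + 1830) = 2743/3636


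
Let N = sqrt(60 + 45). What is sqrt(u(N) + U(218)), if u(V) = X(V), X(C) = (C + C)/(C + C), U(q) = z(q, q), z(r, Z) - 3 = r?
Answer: sqrt(222) ≈ 14.900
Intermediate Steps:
z(r, Z) = 3 + r
U(q) = 3 + q
N = sqrt(105) ≈ 10.247
X(C) = 1 (X(C) = (2*C)/((2*C)) = (2*C)*(1/(2*C)) = 1)
u(V) = 1
sqrt(u(N) + U(218)) = sqrt(1 + (3 + 218)) = sqrt(1 + 221) = sqrt(222)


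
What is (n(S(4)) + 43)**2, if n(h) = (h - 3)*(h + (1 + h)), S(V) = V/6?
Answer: 114244/81 ≈ 1410.4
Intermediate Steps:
S(V) = V/6 (S(V) = V*(1/6) = V/6)
n(h) = (1 + 2*h)*(-3 + h) (n(h) = (-3 + h)*(1 + 2*h) = (1 + 2*h)*(-3 + h))
(n(S(4)) + 43)**2 = ((-3 - 5*4/6 + 2*((1/6)*4)**2) + 43)**2 = ((-3 - 5*2/3 + 2*(2/3)**2) + 43)**2 = ((-3 - 10/3 + 2*(4/9)) + 43)**2 = ((-3 - 10/3 + 8/9) + 43)**2 = (-49/9 + 43)**2 = (338/9)**2 = 114244/81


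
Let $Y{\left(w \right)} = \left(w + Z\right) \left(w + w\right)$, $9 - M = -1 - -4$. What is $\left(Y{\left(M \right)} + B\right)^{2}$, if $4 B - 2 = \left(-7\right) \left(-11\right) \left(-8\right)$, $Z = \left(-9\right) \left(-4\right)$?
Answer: $\frac{491401}{4} \approx 1.2285 \cdot 10^{5}$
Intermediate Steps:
$Z = 36$
$M = 6$ ($M = 9 - \left(-1 - -4\right) = 9 - \left(-1 + 4\right) = 9 - 3 = 6$)
$Y{\left(w \right)} = 2 w \left(36 + w\right)$ ($Y{\left(w \right)} = \left(w + 36\right) \left(w + w\right) = \left(36 + w\right) 2 w = 2 w \left(36 + w\right)$)
$B = - \frac{307}{2}$ ($B = \frac{1}{2} + \frac{\left(-7\right) \left(-11\right) \left(-8\right)}{4} = \frac{1}{2} + \frac{77 \left(-8\right)}{4} = \frac{1}{2} + \frac{1}{4} \left(-616\right) = \frac{1}{2} - 154 = - \frac{307}{2} \approx -153.5$)
$\left(Y{\left(M \right)} + B\right)^{2} = \left(2 \cdot 6 \left(36 + 6\right) - \frac{307}{2}\right)^{2} = \left(2 \cdot 6 \cdot 42 - \frac{307}{2}\right)^{2} = \left(504 - \frac{307}{2}\right)^{2} = \left(\frac{701}{2}\right)^{2} = \frac{491401}{4}$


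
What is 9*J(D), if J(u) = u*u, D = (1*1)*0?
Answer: 0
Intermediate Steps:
D = 0 (D = 1*0 = 0)
J(u) = u²
9*J(D) = 9*0² = 9*0 = 0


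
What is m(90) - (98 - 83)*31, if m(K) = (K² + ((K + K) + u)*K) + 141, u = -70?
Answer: 17676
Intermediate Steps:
m(K) = 141 + K² + K*(-70 + 2*K) (m(K) = (K² + ((K + K) - 70)*K) + 141 = (K² + (2*K - 70)*K) + 141 = (K² + (-70 + 2*K)*K) + 141 = (K² + K*(-70 + 2*K)) + 141 = 141 + K² + K*(-70 + 2*K))
m(90) - (98 - 83)*31 = (141 - 70*90 + 3*90²) - (98 - 83)*31 = (141 - 6300 + 3*8100) - 15*31 = (141 - 6300 + 24300) - 1*465 = 18141 - 465 = 17676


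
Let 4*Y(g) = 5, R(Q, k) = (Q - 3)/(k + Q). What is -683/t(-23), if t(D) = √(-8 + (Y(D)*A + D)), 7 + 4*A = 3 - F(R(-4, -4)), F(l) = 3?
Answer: 2732*I*√59/177 ≈ 118.56*I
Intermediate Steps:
R(Q, k) = (-3 + Q)/(Q + k)
A = -7/4 (A = -7/4 + (3 - 1*3)/4 = -7/4 + (3 - 3)/4 = -7/4 + (¼)*0 = -7/4 + 0 = -7/4 ≈ -1.7500)
Y(g) = 5/4 (Y(g) = (¼)*5 = 5/4)
t(D) = √(-163/16 + D) (t(D) = √(-8 + ((5/4)*(-7/4) + D)) = √(-8 + (-35/16 + D)) = √(-163/16 + D))
-683/t(-23) = -683*4/√(-163 + 16*(-23)) = -683*4/√(-163 - 368) = -683*(-4*I*√59/177) = -(-2732)*I*√59/177 = 2732*I*√59/177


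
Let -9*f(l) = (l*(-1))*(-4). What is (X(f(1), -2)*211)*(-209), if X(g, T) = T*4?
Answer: 352792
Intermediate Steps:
f(l) = -4*l/9 (f(l) = -l*(-1)*(-4)/9 = -(-l)*(-4)/9 = -4*l/9)
X(g, T) = 4*T
(X(f(1), -2)*211)*(-209) = ((4*(-2))*211)*(-209) = -8*211*(-209) = -1688*(-209) = 352792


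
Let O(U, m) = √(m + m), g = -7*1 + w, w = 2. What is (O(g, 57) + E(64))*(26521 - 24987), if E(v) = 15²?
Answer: 345150 + 1534*√114 ≈ 3.6153e+5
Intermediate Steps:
g = -5 (g = -7*1 + 2 = -7 + 2 = -5)
E(v) = 225
O(U, m) = √2*√m (O(U, m) = √(2*m) = √2*√m)
(O(g, 57) + E(64))*(26521 - 24987) = (√2*√57 + 225)*(26521 - 24987) = (√114 + 225)*1534 = (225 + √114)*1534 = 345150 + 1534*√114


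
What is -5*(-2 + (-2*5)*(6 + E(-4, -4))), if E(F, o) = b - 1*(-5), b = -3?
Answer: 410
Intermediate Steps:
E(F, o) = 2 (E(F, o) = -3 - 1*(-5) = -3 + 5 = 2)
-5*(-2 + (-2*5)*(6 + E(-4, -4))) = -5*(-2 + (-2*5)*(6 + 2)) = -5*(-2 - 10*8) = -5*(-2 - 80) = -5*(-82) = 410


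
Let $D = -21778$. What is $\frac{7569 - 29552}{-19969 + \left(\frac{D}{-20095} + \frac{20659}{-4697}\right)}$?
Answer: $\frac{2074892164345}{1885111178674} \approx 1.1007$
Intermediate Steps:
$\frac{7569 - 29552}{-19969 + \left(\frac{D}{-20095} + \frac{20659}{-4697}\right)} = \frac{7569 - 29552}{-19969 + \left(- \frac{21778}{-20095} + \frac{20659}{-4697}\right)} = - \frac{21983}{-19969 + \left(\left(-21778\right) \left(- \frac{1}{20095}\right) + 20659 \left(- \frac{1}{4697}\right)\right)} = - \frac{21983}{-19969 + \left(\frac{21778}{20095} - \frac{20659}{4697}\right)} = - \frac{21983}{-19969 - \frac{312851339}{94386215}} = - \frac{21983}{- \frac{1885111178674}{94386215}} = \left(-21983\right) \left(- \frac{94386215}{1885111178674}\right) = \frac{2074892164345}{1885111178674}$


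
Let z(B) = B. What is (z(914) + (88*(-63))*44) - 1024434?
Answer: -1267456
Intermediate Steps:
(z(914) + (88*(-63))*44) - 1024434 = (914 + (88*(-63))*44) - 1024434 = (914 - 5544*44) - 1024434 = (914 - 243936) - 1024434 = -243022 - 1024434 = -1267456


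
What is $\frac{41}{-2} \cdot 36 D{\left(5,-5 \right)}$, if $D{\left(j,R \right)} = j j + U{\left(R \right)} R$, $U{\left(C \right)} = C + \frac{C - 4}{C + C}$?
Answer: $-33579$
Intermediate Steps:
$U{\left(C \right)} = C + \frac{-4 + C}{2 C}$
$D{\left(j,R \right)} = j^{2} + R \left(\frac{1}{2} + R - \frac{2}{R}\right)$ ($D{\left(j,R \right)} = j j + \left(\frac{1}{2} + R - \frac{2}{R}\right) R = j^{2} + R \left(\frac{1}{2} + R - \frac{2}{R}\right)$)
$\frac{41}{-2} \cdot 36 D{\left(5,-5 \right)} = \frac{41}{-2} \cdot 36 \left(-2 + \left(-5\right)^{2} + 5^{2} + \frac{1}{2} \left(-5\right)\right) = 41 \left(- \frac{1}{2}\right) 36 \left(-2 + 25 + 25 - \frac{5}{2}\right) = \left(- \frac{41}{2}\right) 36 \cdot \frac{91}{2} = \left(-738\right) \frac{91}{2} = -33579$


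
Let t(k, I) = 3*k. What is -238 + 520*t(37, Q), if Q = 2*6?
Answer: 57482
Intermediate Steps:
Q = 12
-238 + 520*t(37, Q) = -238 + 520*(3*37) = -238 + 520*111 = -238 + 57720 = 57482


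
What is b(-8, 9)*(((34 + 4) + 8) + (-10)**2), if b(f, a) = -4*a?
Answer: -5256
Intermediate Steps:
b(-8, 9)*(((34 + 4) + 8) + (-10)**2) = (-4*9)*(((34 + 4) + 8) + (-10)**2) = -36*((38 + 8) + 100) = -36*(46 + 100) = -36*146 = -5256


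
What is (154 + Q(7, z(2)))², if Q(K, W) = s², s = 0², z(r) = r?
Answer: 23716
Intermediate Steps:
s = 0
Q(K, W) = 0 (Q(K, W) = 0² = 0)
(154 + Q(7, z(2)))² = (154 + 0)² = 154² = 23716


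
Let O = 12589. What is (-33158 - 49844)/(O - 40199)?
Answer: 41501/13805 ≈ 3.0062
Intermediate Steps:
(-33158 - 49844)/(O - 40199) = (-33158 - 49844)/(12589 - 40199) = -83002/(-27610) = -83002*(-1/27610) = 41501/13805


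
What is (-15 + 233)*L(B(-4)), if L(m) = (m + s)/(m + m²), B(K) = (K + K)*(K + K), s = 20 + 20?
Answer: 109/20 ≈ 5.4500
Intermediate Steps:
s = 40
B(K) = 4*K² (B(K) = (2*K)*(2*K) = 4*K²)
L(m) = (40 + m)/(m + m²) (L(m) = (m + 40)/(m + m²) = (40 + m)/(m + m²))
(-15 + 233)*L(B(-4)) = (-15 + 233)*((40 + 4*(-4)²)/(((4*(-4)²))*(1 + 4*(-4)²))) = 218*((40 + 4*16)/(((4*16))*(1 + 4*16))) = 218*((40 + 64)/(64*(1 + 64))) = 218*((1/64)*104/65) = 218*((1/64)*(1/65)*104) = 218*(1/40) = 109/20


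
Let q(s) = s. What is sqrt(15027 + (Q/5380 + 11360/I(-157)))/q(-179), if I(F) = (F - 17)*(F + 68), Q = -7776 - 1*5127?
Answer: -sqrt(6518493684643562085)/3728331930 ≈ -0.68479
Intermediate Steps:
Q = -12903 (Q = -7776 - 5127 = -12903)
I(F) = (-17 + F)*(68 + F)
sqrt(15027 + (Q/5380 + 11360/I(-157)))/q(-179) = sqrt(15027 + (-12903/5380 + 11360/(-1156 + (-157)**2 + 51*(-157))))/(-179) = sqrt(15027 + (-12903*1/5380 + 11360/(-1156 + 24649 - 8007)))*(-1/179) = sqrt(15027 + (-12903/5380 + 11360/15486))*(-1/179) = sqrt(15027 + (-12903/5380 + 11360*(1/15486)))*(-1/179) = sqrt(15027 + (-12903/5380 + 5680/7743))*(-1/179) = sqrt(15027 - 69349529/41657340)*(-1/179) = sqrt(625915498651/41657340)*(-1/179) = (sqrt(6518493684643562085)/20828670)*(-1/179) = -sqrt(6518493684643562085)/3728331930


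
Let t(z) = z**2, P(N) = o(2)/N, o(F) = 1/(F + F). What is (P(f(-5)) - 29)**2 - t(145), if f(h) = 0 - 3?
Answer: -2905799/144 ≈ -20179.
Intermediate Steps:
f(h) = -3
o(F) = 1/(2*F)
P(N) = 1/(4*N) (P(N) = ((1/2)/2)/N = ((1/2)*(1/2))/N = 1/(4*N))
(P(f(-5)) - 29)**2 - t(145) = ((1/4)/(-3) - 29)**2 - 1*145**2 = ((1/4)*(-1/3) - 29)**2 - 1*21025 = (-1/12 - 29)**2 - 21025 = (-349/12)**2 - 21025 = 121801/144 - 21025 = -2905799/144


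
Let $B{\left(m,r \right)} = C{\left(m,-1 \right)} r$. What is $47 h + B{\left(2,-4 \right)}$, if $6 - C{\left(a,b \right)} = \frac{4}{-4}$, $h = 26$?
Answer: $1194$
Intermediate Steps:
$C{\left(a,b \right)} = 7$ ($C{\left(a,b \right)} = 6 - \frac{4}{-4} = 6 - 4 \left(- \frac{1}{4}\right) = 6 - -1 = 6 + 1 = 7$)
$B{\left(m,r \right)} = 7 r$
$47 h + B{\left(2,-4 \right)} = 47 \cdot 26 + 7 \left(-4\right) = 1222 - 28 = 1194$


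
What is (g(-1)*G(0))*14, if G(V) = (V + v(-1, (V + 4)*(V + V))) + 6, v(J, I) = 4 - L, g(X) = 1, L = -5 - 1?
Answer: 224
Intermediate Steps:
L = -6
v(J, I) = 10 (v(J, I) = 4 - 1*(-6) = 4 + 6 = 10)
G(V) = 16 + V (G(V) = (V + 10) + 6 = (10 + V) + 6 = 16 + V)
(g(-1)*G(0))*14 = (1*(16 + 0))*14 = (1*16)*14 = 16*14 = 224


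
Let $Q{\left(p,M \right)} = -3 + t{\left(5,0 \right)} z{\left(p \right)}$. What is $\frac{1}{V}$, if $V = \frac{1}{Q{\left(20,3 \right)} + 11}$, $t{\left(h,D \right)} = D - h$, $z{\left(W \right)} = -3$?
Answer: $23$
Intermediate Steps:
$Q{\left(p,M \right)} = 12$ ($Q{\left(p,M \right)} = -3 + \left(0 - 5\right) \left(-3\right) = -3 - -15 = -3 + 15 = 12$)
$V = \frac{1}{23}$ ($V = \frac{1}{12 + 11} = \frac{1}{23} \approx 0.043478$)
$\frac{1}{V} = \frac{1}{\frac{1}{23}} = 23$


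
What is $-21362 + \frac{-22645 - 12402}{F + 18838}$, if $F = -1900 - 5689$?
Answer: $- \frac{240336185}{11249} \approx -21365.0$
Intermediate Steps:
$F = -7589$ ($F = -1900 - 5689 = -7589$)
$-21362 + \frac{-22645 - 12402}{F + 18838} = -21362 + \frac{-22645 - 12402}{-7589 + 18838} = -21362 - \frac{35047}{11249} = - \frac{240336185}{11249}$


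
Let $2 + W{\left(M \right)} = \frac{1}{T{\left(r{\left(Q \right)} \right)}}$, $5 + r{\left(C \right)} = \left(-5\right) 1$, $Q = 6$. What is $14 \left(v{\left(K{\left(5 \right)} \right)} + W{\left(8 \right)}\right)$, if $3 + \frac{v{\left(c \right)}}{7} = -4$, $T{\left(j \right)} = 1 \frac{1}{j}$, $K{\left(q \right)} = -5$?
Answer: $-854$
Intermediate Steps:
$r{\left(C \right)} = -10$ ($r{\left(C \right)} = -5 - 5 = -10$)
$T{\left(j \right)} = \frac{1}{j}$
$v{\left(c \right)} = -49$ ($v{\left(c \right)} = -21 + 7 \left(-4\right) = -21 - 28 = -49$)
$W{\left(M \right)} = -12$ ($W{\left(M \right)} = -2 + \frac{1}{\frac{1}{-10}} = -2 + \frac{1}{- \frac{1}{10}} = -2 - 10 = -12$)
$14 \left(v{\left(K{\left(5 \right)} \right)} + W{\left(8 \right)}\right) = 14 \left(-49 - 12\right) = 14 \left(-61\right) = -854$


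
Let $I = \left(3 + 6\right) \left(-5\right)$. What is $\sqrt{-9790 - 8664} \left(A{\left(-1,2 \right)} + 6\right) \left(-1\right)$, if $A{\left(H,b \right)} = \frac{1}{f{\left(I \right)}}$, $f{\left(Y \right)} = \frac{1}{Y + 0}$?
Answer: $39 i \sqrt{18454} \approx 5298.0 i$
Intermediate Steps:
$I = -45$ ($I = 9 \left(-5\right) = -45$)
$f{\left(Y \right)} = \frac{1}{Y}$
$A{\left(H,b \right)} = -45$ ($A{\left(H,b \right)} = \frac{1}{\frac{1}{-45}} = \frac{1}{- \frac{1}{45}} = -45$)
$\sqrt{-9790 - 8664} \left(A{\left(-1,2 \right)} + 6\right) \left(-1\right) = \sqrt{-9790 - 8664} \left(-45 + 6\right) \left(-1\right) = \sqrt{-18454} \left(\left(-39\right) \left(-1\right)\right) = i \sqrt{18454} \cdot 39 = 39 i \sqrt{18454}$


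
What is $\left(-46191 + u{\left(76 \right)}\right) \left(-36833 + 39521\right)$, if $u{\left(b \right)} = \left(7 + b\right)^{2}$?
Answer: $-105643776$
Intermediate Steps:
$\left(-46191 + u{\left(76 \right)}\right) \left(-36833 + 39521\right) = \left(-46191 + \left(7 + 76\right)^{2}\right) \left(-36833 + 39521\right) = \left(-46191 + 83^{2}\right) 2688 = \left(-46191 + 6889\right) 2688 = \left(-39302\right) 2688 = -105643776$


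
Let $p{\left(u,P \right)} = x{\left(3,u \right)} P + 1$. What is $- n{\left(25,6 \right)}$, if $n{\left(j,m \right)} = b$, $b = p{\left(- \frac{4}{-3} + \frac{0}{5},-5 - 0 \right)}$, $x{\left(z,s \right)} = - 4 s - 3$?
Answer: $- \frac{128}{3} \approx -42.667$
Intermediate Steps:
$x{\left(z,s \right)} = -3 - 4 s$
$p{\left(u,P \right)} = 1 + P \left(-3 - 4 u\right)$ ($p{\left(u,P \right)} = \left(-3 - 4 u\right) P + 1 = P \left(-3 - 4 u\right) + 1 = 1 + P \left(-3 - 4 u\right)$)
$b = \frac{128}{3}$ ($b = 1 - \left(-5 - 0\right) \left(3 + 4 \left(- \frac{4}{-3} + \frac{0}{5}\right)\right) = 1 - \left(-5 + 0\right) \left(3 + 4 \left(\left(-4\right) \left(- \frac{1}{3}\right) + 0 \cdot \frac{1}{5}\right)\right) = 1 - - 5 \left(3 + 4 \left(\frac{4}{3} + 0\right)\right) = 1 - - 5 \left(3 + 4 \cdot \frac{4}{3}\right) = 1 - - 5 \left(3 + \frac{16}{3}\right) = 1 - \left(-5\right) \frac{25}{3} = 1 + \frac{125}{3} = \frac{128}{3} \approx 42.667$)
$n{\left(j,m \right)} = \frac{128}{3}$
$- n{\left(25,6 \right)} = \left(-1\right) \frac{128}{3} = - \frac{128}{3}$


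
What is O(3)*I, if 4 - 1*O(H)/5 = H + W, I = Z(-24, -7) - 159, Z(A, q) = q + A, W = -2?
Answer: -2850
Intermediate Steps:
Z(A, q) = A + q
I = -190 (I = (-24 - 7) - 159 = -31 - 159 = -190)
O(H) = 30 - 5*H (O(H) = 20 - 5*(H - 2) = 20 - 5*(-2 + H) = 20 + (10 - 5*H) = 30 - 5*H)
O(3)*I = (30 - 5*3)*(-190) = (30 - 15)*(-190) = 15*(-190) = -2850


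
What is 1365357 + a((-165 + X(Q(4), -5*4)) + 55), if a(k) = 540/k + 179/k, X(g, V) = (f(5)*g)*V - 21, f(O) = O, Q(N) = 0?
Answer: 178861048/131 ≈ 1.3654e+6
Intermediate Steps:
X(g, V) = -21 + 5*V*g (X(g, V) = (5*g)*V - 21 = 5*V*g - 21 = -21 + 5*V*g)
a(k) = 719/k
1365357 + a((-165 + X(Q(4), -5*4)) + 55) = 1365357 + 719/((-165 + (-21 + 5*(-5*4)*0)) + 55) = 1365357 + 719/((-165 + (-21 + 5*(-20)*0)) + 55) = 1365357 + 719/((-165 + (-21 + 0)) + 55) = 1365357 + 719/((-165 - 21) + 55) = 1365357 + 719/(-186 + 55) = 1365357 + 719/(-131) = 1365357 + 719*(-1/131) = 1365357 - 719/131 = 178861048/131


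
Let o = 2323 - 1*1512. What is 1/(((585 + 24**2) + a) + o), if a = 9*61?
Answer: 1/2521 ≈ 0.00039667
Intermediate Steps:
o = 811 (o = 2323 - 1512 = 811)
a = 549
1/(((585 + 24**2) + a) + o) = 1/(((585 + 24**2) + 549) + 811) = 1/(((585 + 576) + 549) + 811) = 1/((1161 + 549) + 811) = 1/(1710 + 811) = 1/2521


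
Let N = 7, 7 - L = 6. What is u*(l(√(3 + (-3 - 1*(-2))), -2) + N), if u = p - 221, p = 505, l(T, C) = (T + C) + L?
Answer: 1704 + 284*√2 ≈ 2105.6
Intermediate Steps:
L = 1 (L = 7 - 1*6 = 7 - 6 = 1)
l(T, C) = 1 + C + T (l(T, C) = (T + C) + 1 = (C + T) + 1 = 1 + C + T)
u = 284 (u = 505 - 221 = 284)
u*(l(√(3 + (-3 - 1*(-2))), -2) + N) = 284*((1 - 2 + √(3 + (-3 - 1*(-2)))) + 7) = 284*((1 - 2 + √(3 + (-3 + 2))) + 7) = 284*((1 - 2 + √(3 - 1)) + 7) = 284*((1 - 2 + √2) + 7) = 284*((-1 + √2) + 7) = 284*(6 + √2) = 1704 + 284*√2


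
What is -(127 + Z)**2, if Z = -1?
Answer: -15876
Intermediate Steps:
-(127 + Z)**2 = -(127 - 1)**2 = -1*126**2 = -1*15876 = -15876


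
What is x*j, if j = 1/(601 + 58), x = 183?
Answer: 183/659 ≈ 0.27769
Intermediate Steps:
j = 1/659 ≈ 0.0015175
x*j = 183*(1/659) = 183/659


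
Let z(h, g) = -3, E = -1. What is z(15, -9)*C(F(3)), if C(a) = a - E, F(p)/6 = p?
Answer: -57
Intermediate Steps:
F(p) = 6*p
C(a) = 1 + a (C(a) = a - 1*(-1) = a + 1 = 1 + a)
z(15, -9)*C(F(3)) = -3*(1 + 6*3) = -3*(1 + 18) = -3*19 = -57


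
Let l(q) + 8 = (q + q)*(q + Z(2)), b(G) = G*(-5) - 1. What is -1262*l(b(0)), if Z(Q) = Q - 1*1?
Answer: 10096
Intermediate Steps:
b(G) = -1 - 5*G (b(G) = -5*G - 1 = -1 - 5*G)
Z(Q) = -1 + Q (Z(Q) = Q - 1 = -1 + Q)
l(q) = -8 + 2*q*(1 + q) (l(q) = -8 + (q + q)*(q + (-1 + 2)) = -8 + (2*q)*(q + 1) = -8 + (2*q)*(1 + q) = -8 + 2*q*(1 + q))
-1262*l(b(0)) = -1262*(-8 + 2*(-1 - 5*0) + 2*(-1 - 5*0)²) = -1262*(-8 + 2*(-1 + 0) + 2*(-1 + 0)²) = -1262*(-8 + 2*(-1) + 2*(-1)²) = -1262*(-8 - 2 + 2*1) = -1262*(-8 - 2 + 2) = -1262*(-8) = 10096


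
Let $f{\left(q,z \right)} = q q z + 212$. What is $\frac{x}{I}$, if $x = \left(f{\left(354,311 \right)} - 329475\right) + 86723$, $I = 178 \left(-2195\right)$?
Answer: $- \frac{19365368}{195355} \approx -99.129$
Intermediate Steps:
$I = -390710$
$f{\left(q,z \right)} = 212 + z q^{2}$ ($f{\left(q,z \right)} = q^{2} z + 212 = z q^{2} + 212 = 212 + z q^{2}$)
$x = 38730736$ ($x = \left(\left(212 + 311 \cdot 354^{2}\right) - 329475\right) + 86723 = \left(\left(212 + 311 \cdot 125316\right) - 329475\right) + 86723 = \left(\left(212 + 38973276\right) - 329475\right) + 86723 = \left(38973488 - 329475\right) + 86723 = 38644013 + 86723 = 38730736$)
$\frac{x}{I} = \frac{38730736}{-390710} = 38730736 \left(- \frac{1}{390710}\right) = - \frac{19365368}{195355}$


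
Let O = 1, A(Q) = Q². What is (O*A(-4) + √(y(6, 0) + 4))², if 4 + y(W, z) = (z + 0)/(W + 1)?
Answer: 256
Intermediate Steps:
y(W, z) = -4 + z/(1 + W) (y(W, z) = -4 + (z + 0)/(W + 1) = -4 + z/(1 + W))
(O*A(-4) + √(y(6, 0) + 4))² = (1*(-4)² + √((-4 + 0 - 4*6)/(1 + 6) + 4))² = (1*16 + √((-4 + 0 - 24)/7 + 4))² = (16 + √((⅐)*(-28) + 4))² = (16 + √(-4 + 4))² = (16 + √0)² = (16 + 0)² = 16² = 256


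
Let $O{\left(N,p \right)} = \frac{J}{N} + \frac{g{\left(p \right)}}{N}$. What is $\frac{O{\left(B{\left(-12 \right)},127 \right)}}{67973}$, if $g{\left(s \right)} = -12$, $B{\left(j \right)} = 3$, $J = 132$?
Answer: $\frac{40}{67973} \approx 0.00058847$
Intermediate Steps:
$O{\left(N,p \right)} = \frac{120}{N}$ ($O{\left(N,p \right)} = \frac{132}{N} - \frac{12}{N} = \frac{120}{N}$)
$\frac{O{\left(B{\left(-12 \right)},127 \right)}}{67973} = \frac{120 \cdot \frac{1}{3}}{67973} = 120 \cdot \frac{1}{3} \cdot \frac{1}{67973} = 40 \cdot \frac{1}{67973} = \frac{40}{67973}$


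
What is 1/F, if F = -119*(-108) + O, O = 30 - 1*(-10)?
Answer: 1/12892 ≈ 7.7568e-5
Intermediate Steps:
O = 40 (O = 30 + 10 = 40)
F = 12892 (F = -119*(-108) + 40 = 12852 + 40 = 12892)
1/F = 1/12892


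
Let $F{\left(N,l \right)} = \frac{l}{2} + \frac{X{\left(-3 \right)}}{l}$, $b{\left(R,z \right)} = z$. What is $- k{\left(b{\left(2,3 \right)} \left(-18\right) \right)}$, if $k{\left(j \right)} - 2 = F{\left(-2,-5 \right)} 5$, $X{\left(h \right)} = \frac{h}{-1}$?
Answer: $\frac{27}{2} \approx 13.5$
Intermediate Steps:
$X{\left(h \right)} = - h$ ($X{\left(h \right)} = h \left(-1\right) = - h$)
$F{\left(N,l \right)} = \frac{l}{2} + \frac{3}{l}$ ($F{\left(N,l \right)} = \frac{l}{2} + \frac{\left(-1\right) \left(-3\right)}{l} = l \frac{1}{2} + \frac{3}{l} = \frac{l}{2} + \frac{3}{l}$)
$k{\left(j \right)} = - \frac{27}{2}$ ($k{\left(j \right)} = 2 + \left(\frac{1}{2} \left(-5\right) + \frac{3}{-5}\right) 5 = 2 + \left(- \frac{5}{2} + 3 \left(- \frac{1}{5}\right)\right) 5 = 2 + \left(- \frac{5}{2} - \frac{3}{5}\right) 5 = 2 - \frac{31}{2} = - \frac{27}{2}$)
$- k{\left(b{\left(2,3 \right)} \left(-18\right) \right)} = \left(-1\right) \left(- \frac{27}{2}\right) = \frac{27}{2}$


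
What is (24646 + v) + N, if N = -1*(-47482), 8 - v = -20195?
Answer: 92331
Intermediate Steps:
v = 20203 (v = 8 - 1*(-20195) = 8 + 20195 = 20203)
N = 47482
(24646 + v) + N = (24646 + 20203) + 47482 = 44849 + 47482 = 92331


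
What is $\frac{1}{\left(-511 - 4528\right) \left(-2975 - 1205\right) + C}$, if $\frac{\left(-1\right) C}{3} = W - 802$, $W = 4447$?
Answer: $\frac{1}{21052085} \approx 4.7501 \cdot 10^{-8}$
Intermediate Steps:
$C = -10935$ ($C = - 3 \left(4447 - 802\right) = \left(-3\right) 3645 = -10935$)
$\frac{1}{\left(-511 - 4528\right) \left(-2975 - 1205\right) + C} = \frac{1}{\left(-511 - 4528\right) \left(-2975 - 1205\right) - 10935} = \frac{1}{\left(-5039\right) \left(-4180\right) - 10935} = \frac{1}{21063020 - 10935} = \frac{1}{21052085}$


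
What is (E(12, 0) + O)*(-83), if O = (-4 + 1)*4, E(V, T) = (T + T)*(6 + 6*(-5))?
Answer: 996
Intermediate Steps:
E(V, T) = -48*T (E(V, T) = (2*T)*(6 - 30) = (2*T)*(-24) = -48*T)
O = -12 (O = -3*4 = -12)
(E(12, 0) + O)*(-83) = (-48*0 - 12)*(-83) = (0 - 12)*(-83) = -12*(-83) = 996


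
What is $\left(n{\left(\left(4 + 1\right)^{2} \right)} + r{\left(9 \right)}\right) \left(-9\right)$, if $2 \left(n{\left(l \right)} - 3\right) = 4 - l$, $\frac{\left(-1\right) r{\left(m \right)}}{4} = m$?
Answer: $\frac{783}{2} \approx 391.5$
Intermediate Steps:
$r{\left(m \right)} = - 4 m$
$n{\left(l \right)} = 5 - \frac{l}{2}$ ($n{\left(l \right)} = 3 + \frac{4 - l}{2} = 3 - \left(-2 + \frac{l}{2}\right) = 5 - \frac{l}{2}$)
$\left(n{\left(\left(4 + 1\right)^{2} \right)} + r{\left(9 \right)}\right) \left(-9\right) = \left(\left(5 - \frac{\left(4 + 1\right)^{2}}{2}\right) - 36\right) \left(-9\right) = \left(\left(5 - \frac{5^{2}}{2}\right) - 36\right) \left(-9\right) = \left(\left(5 - \frac{25}{2}\right) - 36\right) \left(-9\right) = \left(- \frac{15}{2} - 36\right) \left(-9\right) = \left(- \frac{87}{2}\right) \left(-9\right) = \frac{783}{2}$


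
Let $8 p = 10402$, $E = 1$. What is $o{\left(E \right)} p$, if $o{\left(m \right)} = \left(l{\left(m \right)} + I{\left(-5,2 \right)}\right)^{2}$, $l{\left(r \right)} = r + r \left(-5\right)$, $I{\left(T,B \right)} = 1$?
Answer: $\frac{46809}{4} \approx 11702.0$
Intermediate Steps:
$l{\left(r \right)} = - 4 r$ ($l{\left(r \right)} = r - 5 r = - 4 r$)
$p = \frac{5201}{4}$ ($p = \frac{1}{8} \cdot 10402 = \frac{5201}{4} \approx 1300.3$)
$o{\left(m \right)} = \left(1 - 4 m\right)^{2}$ ($o{\left(m \right)} = \left(- 4 m + 1\right)^{2} = \left(1 - 4 m\right)^{2}$)
$o{\left(E \right)} p = \left(-1 + 4 \cdot 1\right)^{2} \cdot \frac{5201}{4} = \left(-1 + 4\right)^{2} \cdot \frac{5201}{4} = 3^{2} \cdot \frac{5201}{4} = 9 \cdot \frac{5201}{4} = \frac{46809}{4}$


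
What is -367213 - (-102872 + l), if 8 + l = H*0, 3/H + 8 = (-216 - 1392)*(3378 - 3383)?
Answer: -264333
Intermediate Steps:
H = 3/8032 (H = 3/(-8 + (-216 - 1392)*(3378 - 3383)) = 3/(-8 - 1608*(-5)) = 3/(-8 + 8040) = 3/8032 ≈ 0.00037351)
l = -8 (l = -8 + (3/8032)*0 = -8 + 0 = -8)
-367213 - (-102872 + l) = -367213 - (-102872 - 8) = -367213 - 1*(-102880) = -367213 + 102880 = -264333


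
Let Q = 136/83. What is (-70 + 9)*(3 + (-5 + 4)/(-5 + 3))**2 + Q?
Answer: -247543/332 ≈ -745.61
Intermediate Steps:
Q = 136/83 (Q = 136*(1/83) = 136/83 ≈ 1.6386)
(-70 + 9)*(3 + (-5 + 4)/(-5 + 3))**2 + Q = (-70 + 9)*(3 + (-5 + 4)/(-5 + 3))**2 + 136/83 = -61*(3 - 1/(-2))**2 + 136/83 = -61*(3 - 1*(-1/2))**2 + 136/83 = -61*(3 + 1/2)**2 + 136/83 = -61*(7/2)**2 + 136/83 = -61*49/4 + 136/83 = -2989/4 + 136/83 = -247543/332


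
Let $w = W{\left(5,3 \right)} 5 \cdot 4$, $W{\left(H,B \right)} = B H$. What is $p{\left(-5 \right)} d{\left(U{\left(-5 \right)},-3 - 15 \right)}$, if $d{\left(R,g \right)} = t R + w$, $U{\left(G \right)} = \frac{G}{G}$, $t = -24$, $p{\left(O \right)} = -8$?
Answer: $-2208$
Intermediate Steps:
$w = 300$ ($w = 3 \cdot 5 \cdot 5 \cdot 4 = 15 \cdot 5 \cdot 4 = 75 \cdot 4 = 300$)
$U{\left(G \right)} = 1$
$d{\left(R,g \right)} = 300 - 24 R$ ($d{\left(R,g \right)} = - 24 R + 300 = 300 - 24 R$)
$p{\left(-5 \right)} d{\left(U{\left(-5 \right)},-3 - 15 \right)} = - 8 \left(300 - 24\right) = \left(-8\right) 276 = -2208$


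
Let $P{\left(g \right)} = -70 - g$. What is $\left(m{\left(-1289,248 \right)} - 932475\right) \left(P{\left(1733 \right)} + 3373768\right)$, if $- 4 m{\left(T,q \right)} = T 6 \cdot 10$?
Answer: $-3079076120100$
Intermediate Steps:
$m{\left(T,q \right)} = - 15 T$ ($m{\left(T,q \right)} = - \frac{T 6 \cdot 10}{4} = - \frac{6 T 10}{4} = - \frac{60 T}{4} = - 15 T$)
$\left(m{\left(-1289,248 \right)} - 932475\right) \left(P{\left(1733 \right)} + 3373768\right) = \left(\left(-15\right) \left(-1289\right) - 932475\right) \left(\left(-70 - 1733\right) + 3373768\right) = \left(19335 - 932475\right) \left(\left(-70 - 1733\right) + 3373768\right) = - 913140 \left(-1803 + 3373768\right) = \left(-913140\right) 3371965 = -3079076120100$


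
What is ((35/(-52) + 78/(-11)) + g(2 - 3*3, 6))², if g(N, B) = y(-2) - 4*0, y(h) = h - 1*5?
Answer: 71318025/327184 ≈ 217.98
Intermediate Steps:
y(h) = -5 + h (y(h) = h - 5 = -5 + h)
g(N, B) = -7 (g(N, B) = (-5 - 2) - 4*0 = -7 + 0 = -7)
((35/(-52) + 78/(-11)) + g(2 - 3*3, 6))² = ((35/(-52) + 78/(-11)) - 7)² = ((35*(-1/52) + 78*(-1/11)) - 7)² = ((-35/52 - 78/11) - 7)² = (-4441/572 - 7)² = (-8445/572)² = 71318025/327184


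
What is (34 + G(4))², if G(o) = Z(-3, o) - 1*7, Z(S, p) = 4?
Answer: 961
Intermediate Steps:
G(o) = -3 (G(o) = 4 - 1*7 = 4 - 7 = -3)
(34 + G(4))² = (34 - 3)² = 31² = 961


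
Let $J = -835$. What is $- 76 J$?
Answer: $63460$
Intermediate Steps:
$- 76 J = \left(-76\right) \left(-835\right) = 63460$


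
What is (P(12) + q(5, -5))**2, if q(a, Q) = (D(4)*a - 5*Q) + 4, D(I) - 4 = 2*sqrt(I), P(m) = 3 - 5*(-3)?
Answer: 7569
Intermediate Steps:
P(m) = 18 (P(m) = 3 + 15 = 18)
D(I) = 4 + 2*sqrt(I)
q(a, Q) = 4 - 5*Q + 8*a (q(a, Q) = ((4 + 2*sqrt(4))*a - 5*Q) + 4 = ((4 + 2*2)*a - 5*Q) + 4 = ((4 + 4)*a - 5*Q) + 4 = (8*a - 5*Q) + 4 = (-5*Q + 8*a) + 4 = 4 - 5*Q + 8*a)
(P(12) + q(5, -5))**2 = (18 + (4 - 5*(-5) + 8*5))**2 = (18 + (4 + 25 + 40))**2 = (18 + 69)**2 = 87**2 = 7569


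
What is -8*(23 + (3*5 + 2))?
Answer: -320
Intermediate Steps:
-8*(23 + (3*5 + 2)) = -8*(23 + (15 + 2)) = -8*(23 + 17) = -8*40 = -320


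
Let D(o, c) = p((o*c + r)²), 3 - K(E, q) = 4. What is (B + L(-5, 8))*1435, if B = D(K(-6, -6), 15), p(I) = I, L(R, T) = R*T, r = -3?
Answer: 407540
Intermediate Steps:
K(E, q) = -1 (K(E, q) = 3 - 1*4 = 3 - 4 = -1)
D(o, c) = (-3 + c*o)² (D(o, c) = (o*c - 3)² = (c*o - 3)² = (-3 + c*o)²)
B = 324 (B = (-3 + 15*(-1))² = (-3 - 15)² = (-18)² = 324)
(B + L(-5, 8))*1435 = (324 - 5*8)*1435 = (324 - 40)*1435 = 284*1435 = 407540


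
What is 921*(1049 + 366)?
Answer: 1303215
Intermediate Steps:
921*(1049 + 366) = 921*1415 = 1303215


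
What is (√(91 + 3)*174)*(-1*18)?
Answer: -3132*√94 ≈ -30366.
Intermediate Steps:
(√(91 + 3)*174)*(-1*18) = (√94*174)*(-18) = (174*√94)*(-18) = -3132*√94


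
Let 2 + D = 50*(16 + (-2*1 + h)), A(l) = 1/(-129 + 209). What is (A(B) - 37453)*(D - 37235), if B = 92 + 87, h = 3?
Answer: 109024148493/80 ≈ 1.3628e+9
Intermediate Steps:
B = 179
A(l) = 1/80
D = 848 (D = -2 + 50*(16 + (-2*1 + 3)) = -2 + 50*(16 + (-2 + 3)) = -2 + 50*(16 + 1) = -2 + 50*17 = -2 + 850 = 848)
(A(B) - 37453)*(D - 37235) = (1/80 - 37453)*(848 - 37235) = -2996239/80*(-36387) = 109024148493/80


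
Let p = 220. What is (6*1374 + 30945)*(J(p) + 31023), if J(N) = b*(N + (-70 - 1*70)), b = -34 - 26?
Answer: 1027653147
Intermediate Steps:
b = -60
J(N) = 8400 - 60*N (J(N) = -60*(N + (-70 - 1*70)) = -60*(N + (-70 - 70)) = -60*(N - 140) = -60*(-140 + N) = 8400 - 60*N)
(6*1374 + 30945)*(J(p) + 31023) = (6*1374 + 30945)*((8400 - 60*220) + 31023) = (8244 + 30945)*((8400 - 13200) + 31023) = 39189*(-4800 + 31023) = 39189*26223 = 1027653147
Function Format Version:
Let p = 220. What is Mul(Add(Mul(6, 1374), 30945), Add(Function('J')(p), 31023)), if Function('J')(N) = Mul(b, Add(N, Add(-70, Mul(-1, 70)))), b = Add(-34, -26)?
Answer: 1027653147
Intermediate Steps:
b = -60
Function('J')(N) = Add(8400, Mul(-60, N)) (Function('J')(N) = Mul(-60, Add(N, Add(-70, Mul(-1, 70)))) = Mul(-60, Add(N, Add(-70, -70))) = Mul(-60, Add(N, -140)) = Mul(-60, Add(-140, N)) = Add(8400, Mul(-60, N)))
Mul(Add(Mul(6, 1374), 30945), Add(Function('J')(p), 31023)) = Mul(Add(Mul(6, 1374), 30945), Add(Add(8400, Mul(-60, 220)), 31023)) = Mul(Add(8244, 30945), Add(Add(8400, -13200), 31023)) = Mul(39189, Add(-4800, 31023)) = Mul(39189, 26223) = 1027653147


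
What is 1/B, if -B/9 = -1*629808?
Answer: 1/5668272 ≈ 1.7642e-7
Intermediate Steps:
B = 5668272 (B = -(-9)*629808 = -9*(-629808) = 5668272)
1/B = 1/5668272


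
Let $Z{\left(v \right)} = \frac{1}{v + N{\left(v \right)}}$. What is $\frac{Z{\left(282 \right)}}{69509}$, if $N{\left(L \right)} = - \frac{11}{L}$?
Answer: $\frac{282}{5526869117} \approx 5.1023 \cdot 10^{-8}$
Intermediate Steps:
$Z{\left(v \right)} = \frac{1}{v - \frac{11}{v}}$
$\frac{Z{\left(282 \right)}}{69509} = \frac{282 \frac{1}{-11 + 282^{2}}}{69509} = \frac{282}{-11 + 79524} \cdot \frac{1}{69509} = \frac{282}{79513} \cdot \frac{1}{69509} = \frac{282}{5526869117}$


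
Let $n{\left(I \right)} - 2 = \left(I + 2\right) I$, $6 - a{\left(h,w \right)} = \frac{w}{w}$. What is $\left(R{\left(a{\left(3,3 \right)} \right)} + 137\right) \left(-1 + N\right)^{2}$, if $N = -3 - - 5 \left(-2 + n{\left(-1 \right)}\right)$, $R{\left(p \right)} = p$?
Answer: $11502$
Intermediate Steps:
$a{\left(h,w \right)} = 5$ ($a{\left(h,w \right)} = 6 - \frac{w}{w} = 6 - 1 = 5$)
$n{\left(I \right)} = 2 + I \left(2 + I\right)$ ($n{\left(I \right)} = 2 + \left(I + 2\right) I = 2 + \left(2 + I\right) I = 2 + I \left(2 + I\right)$)
$N = -8$ ($N = -3 - - 5 \left(-2 + \left(2 + \left(-1\right)^{2} + 2 \left(-1\right)\right)\right) = -3 - - 5 \left(-2 + \left(2 + 1 - 2\right)\right) = -3 - - 5 \left(-2 + 1\right) = -3 - \left(-5\right) \left(-1\right) = -3 - 5 = -8$)
$\left(R{\left(a{\left(3,3 \right)} \right)} + 137\right) \left(-1 + N\right)^{2} = \left(5 + 137\right) \left(-1 - 8\right)^{2} = 142 \left(-9\right)^{2} = 142 \cdot 81 = 11502$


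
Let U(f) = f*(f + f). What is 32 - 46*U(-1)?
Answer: -60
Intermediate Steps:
U(f) = 2*f² (U(f) = f*(2*f) = 2*f²)
32 - 46*U(-1) = 32 - 92*(-1)² = 32 - 92 = -60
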